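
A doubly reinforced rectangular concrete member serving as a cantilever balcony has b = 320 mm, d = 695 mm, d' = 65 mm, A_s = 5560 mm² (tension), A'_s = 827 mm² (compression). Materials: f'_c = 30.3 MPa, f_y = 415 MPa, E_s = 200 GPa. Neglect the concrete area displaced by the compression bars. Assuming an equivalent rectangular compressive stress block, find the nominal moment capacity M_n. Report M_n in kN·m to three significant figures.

Assume both tension and compression steel yield.
Net tension couple steel: A_s − A'_s = 4733 mm².
a = (A_s − A'_s) f_y / (0.85 f'_c b) = 1964195/(0.85 × 30.3 × 320) = 238.33 mm.
c = a/β₁ = 238.33/0.834 = 285.77 mm; ε'_s = 0.003(c − d')/c = 0.0023 ≥ f_y/E_s = 0.0021, so compression steel does yield.
M_n = (A_s − A'_s) f_y (d − a/2) + A'_s f_y (d − d') = [1964195 × (695 − 119.165) + 343205 × (695 − 65)] × 10⁻⁶ = 1131.05 + 216.22 = 1347.27 kN·m.

M_n ≈ 1350 kN·m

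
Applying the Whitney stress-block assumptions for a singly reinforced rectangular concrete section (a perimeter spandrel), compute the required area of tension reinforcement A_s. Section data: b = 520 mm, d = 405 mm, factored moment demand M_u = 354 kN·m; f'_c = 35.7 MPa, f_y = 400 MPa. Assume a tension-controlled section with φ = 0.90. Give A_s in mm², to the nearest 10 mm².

M_n = M_u/φ = 354/0.90 = 393.333 kN·m.
With M_n = 0.85 f'_c a b (d − a/2), solve the quadratic for a:
a = d − √(d² − 2M_n/(0.85 f'_c b)) = 405 − √(405² − 2 × 393.333×10⁶/(0.85 × 35.7 × 520)) = 67.11 mm.
A_s = 0.85 f'_c a b / f_y = 0.85 × 35.7 × 67.11 × 520 / 400 = 2647.4 mm².

A_s ≈ 2650 mm²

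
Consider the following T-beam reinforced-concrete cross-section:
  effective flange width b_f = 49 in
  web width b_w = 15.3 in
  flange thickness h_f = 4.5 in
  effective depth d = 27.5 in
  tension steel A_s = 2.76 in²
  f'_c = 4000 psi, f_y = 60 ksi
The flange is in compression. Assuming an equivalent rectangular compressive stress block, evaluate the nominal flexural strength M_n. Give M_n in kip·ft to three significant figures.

Tension: T = A_s f_y = 2.76 × 60 = 165.6 kips.
Try a within the flange: a = T/(0.85 f'_c b_f) = 165.6/(0.85 × 4 × 49) = 0.994 in.
Since a = 0.994 ≤ h_f = 4.5 in, the stress block lies entirely in the flange; analyse as a rectangular beam of width b_f.
M_n = T(d − a/2) = 165.6 × (27.5 − 0.497) = 4471.7 kip·in.
M_n = 4471.7/12 = 372.64 kip·ft.

M_n ≈ 373 kip·ft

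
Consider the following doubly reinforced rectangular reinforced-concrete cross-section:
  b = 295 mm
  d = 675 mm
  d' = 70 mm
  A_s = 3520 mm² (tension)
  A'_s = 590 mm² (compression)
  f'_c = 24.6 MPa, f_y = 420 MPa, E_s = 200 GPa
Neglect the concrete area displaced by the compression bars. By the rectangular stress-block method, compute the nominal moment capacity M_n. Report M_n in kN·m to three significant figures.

M_n ≈ 858 kN·m

Assume both tension and compression steel yield.
Net tension couple steel: A_s − A'_s = 2930 mm².
a = (A_s − A'_s) f_y / (0.85 f'_c b) = 1230600/(0.85 × 24.6 × 295) = 199.50 mm.
c = a/β₁ = 199.50/0.85 = 234.71 mm; ε'_s = 0.003(c − d')/c = 0.0021 ≥ f_y/E_s = 0.0021, so compression steel does yield.
M_n = (A_s − A'_s) f_y (d − a/2) + A'_s f_y (d − d') = [1230600 × (675 − 99.75) + 247800 × (675 − 70)] × 10⁻⁶ = 707.90 + 149.92 = 857.82 kN·m.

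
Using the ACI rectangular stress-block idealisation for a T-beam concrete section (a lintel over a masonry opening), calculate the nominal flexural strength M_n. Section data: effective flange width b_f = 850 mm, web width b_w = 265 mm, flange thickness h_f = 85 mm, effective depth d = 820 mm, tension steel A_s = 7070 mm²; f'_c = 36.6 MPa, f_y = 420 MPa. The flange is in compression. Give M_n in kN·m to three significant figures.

Tension: T = A_s f_y = 7070 × 420 = 2969400 N.
Try a within the flange: a = T/(0.85 f'_c b_f) = 2969400/(0.85 × 36.6 × 850) = 112.29 mm.
a = 112.29 > h_f = 85 mm: the block extends into the web. Split into flange-overhang and web parts.
C_f = 0.85 f'_c (b_f − b_w) h_f = 0.85 × 36.6 × (850 − 265) × 85 = 1546945 N.
Remaining web compression depth: a_w = (T − C_f)/(0.85 f'_c b_w) = (2969400 − 1546945)/(0.85 × 36.6 × 265) = 172.54 mm.
M_n = C_f(d − h_f/2) + (T − C_f)(d − a_w/2) = 1546945 × (820 − 42.5) + 1422455 × (820 − 86.27) = 1202.75 + 1043.70 = 2246.45 × 10⁶ N·mm.
M_n = 2246.45 kN·m.

M_n ≈ 2250 kN·m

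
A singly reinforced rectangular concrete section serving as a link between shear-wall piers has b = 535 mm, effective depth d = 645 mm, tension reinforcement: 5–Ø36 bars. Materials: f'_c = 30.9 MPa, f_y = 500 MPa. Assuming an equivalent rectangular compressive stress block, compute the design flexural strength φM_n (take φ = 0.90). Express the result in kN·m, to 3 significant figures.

φM_n ≈ 1270 kN·m

A_s = 5 × 1018 = 5090 mm².
T = A_s f_y = 5090 × 500 = 2545000 N = 2545 kN.
From C = T: a = T/(0.85 f'_c b) = 2545000/(0.85 × 30.9 × 535) = 181.12 mm.
M_n = T(d − a/2) = 2545 kN × (645 − 90.56) mm = 1411.05 kN·m.
φM_n = 0.90 × 1411.05 = 1269.95 kN·m.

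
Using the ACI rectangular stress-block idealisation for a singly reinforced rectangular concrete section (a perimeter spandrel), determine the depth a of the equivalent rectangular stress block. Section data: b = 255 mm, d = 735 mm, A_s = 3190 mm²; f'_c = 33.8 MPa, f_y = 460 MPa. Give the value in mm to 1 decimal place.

T = A_s f_y = 3190 × 460 = 1467400 N = 1467.4 kN.
Setting C = 0.85 f'_c a b equal to T: a = 1467400/(0.85 × 33.8 × 255) = 200.3 mm.

a ≈ 200.3 mm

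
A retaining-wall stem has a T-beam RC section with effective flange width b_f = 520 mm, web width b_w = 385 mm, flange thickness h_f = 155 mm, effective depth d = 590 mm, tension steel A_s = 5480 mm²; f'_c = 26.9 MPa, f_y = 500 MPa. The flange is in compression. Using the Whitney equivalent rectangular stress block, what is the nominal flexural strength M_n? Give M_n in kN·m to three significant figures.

Tension: T = A_s f_y = 5480 × 500 = 2740000 N.
Try a within the flange: a = T/(0.85 f'_c b_f) = 2740000/(0.85 × 26.9 × 520) = 230.45 mm.
a = 230.45 > h_f = 155 mm: the block extends into the web. Split into flange-overhang and web parts.
C_f = 0.85 f'_c (b_f − b_w) h_f = 0.85 × 26.9 × (520 − 385) × 155 = 478450 N.
Remaining web compression depth: a_w = (T − C_f)/(0.85 f'_c b_w) = (2740000 − 478450)/(0.85 × 26.9 × 385) = 256.91 mm.
M_n = C_f(d − h_f/2) + (T − C_f)(d − a_w/2) = 478450 × (590 − 77.5) + 2261550 × (590 − 128.455) = 245.21 + 1043.81 = 1289.02 × 10⁶ N·mm.
M_n = 1289.02 kN·m.

M_n ≈ 1290 kN·m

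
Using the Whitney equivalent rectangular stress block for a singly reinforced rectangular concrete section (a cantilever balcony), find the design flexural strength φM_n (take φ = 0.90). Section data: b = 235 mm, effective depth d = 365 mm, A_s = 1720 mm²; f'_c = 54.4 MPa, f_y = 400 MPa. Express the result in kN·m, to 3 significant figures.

φM_n ≈ 206 kN·m

T = A_s f_y = 1720 × 400 = 688000 N = 688 kN.
From C = T: a = T/(0.85 f'_c b) = 688000/(0.85 × 54.4 × 235) = 63.31 mm.
M_n = T(d − a/2) = 688 kN × (365 − 31.655) mm = 229.34 kN·m.
φM_n = 0.90 × 229.34 = 206.41 kN·m.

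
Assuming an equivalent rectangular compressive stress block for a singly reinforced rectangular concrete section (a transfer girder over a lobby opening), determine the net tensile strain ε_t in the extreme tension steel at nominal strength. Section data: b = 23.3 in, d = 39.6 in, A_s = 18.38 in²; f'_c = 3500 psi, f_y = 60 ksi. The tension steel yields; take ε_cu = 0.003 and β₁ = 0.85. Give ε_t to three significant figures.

ε_t ≈ 0.00335

a = A_s f_y/(0.85 f'_c b) = 15.909 in.
β₁ = 0.85, so c = a/β₁ = 15.909/0.85 = 18.716 in.
From the linear strain diagram with ε_cu = 0.003: ε_t = 0.003 (d − c)/c = 0.003 × (39.6 − 18.716)/18.716 = 0.00335.
ε_t < 0.004 — the section is over-reinforced for flexure under ACI limits.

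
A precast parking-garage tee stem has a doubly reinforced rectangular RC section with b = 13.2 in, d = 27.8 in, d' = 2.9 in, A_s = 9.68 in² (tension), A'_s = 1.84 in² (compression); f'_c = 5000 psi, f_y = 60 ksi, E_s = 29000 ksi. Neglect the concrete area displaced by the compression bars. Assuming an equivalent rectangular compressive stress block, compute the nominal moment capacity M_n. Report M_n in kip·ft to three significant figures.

Assume both steels yield.
a = (A_s − A'_s) f_y/(0.85 f'_c b) = (9.68 − 1.84) × 60/(0.85 × 5 × 13.2) = 8.385 in.
c = a/β₁ = 8.385/0.8 = 10.481 in; ε'_s = 0.003(c − d')/c = 0.0022 ≥ ε_y = 0.0021, so the compression steel yields.
M_n = (A_s − A'_s) f_y (d − a/2) + A'_s f_y (d − d') = 470.4 × (27.8 − 4.1925) + 110.4 × (27.8 − 2.9) = 11105.0 + 2749.0 = 13854.0 kip·in = 13854.0/12 = 1154.50 kip·ft.

M_n ≈ 1150 kip·ft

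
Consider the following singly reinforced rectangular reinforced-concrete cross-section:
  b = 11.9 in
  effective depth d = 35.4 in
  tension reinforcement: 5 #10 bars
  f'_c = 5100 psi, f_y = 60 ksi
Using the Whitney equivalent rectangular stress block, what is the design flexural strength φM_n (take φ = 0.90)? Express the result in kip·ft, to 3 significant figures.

φM_n ≈ 906 kip·ft

A_s = 5 × 1.27 = 6.35 in².
T = A_s f_y = 6.35 × 60 = 381 kips.
a = T/(0.85 f'_c b) = 381/(0.85 × 5.1 × 11.9) = 7.386 in.
M_n = T(d − a/2) = 381 × (35.4 − 3.693) = 12080.4 kip·in = 12080.4/12 = 1006.70 kip·ft.
φM_n = 0.90 × 1006.70 = 906.03 kip·ft.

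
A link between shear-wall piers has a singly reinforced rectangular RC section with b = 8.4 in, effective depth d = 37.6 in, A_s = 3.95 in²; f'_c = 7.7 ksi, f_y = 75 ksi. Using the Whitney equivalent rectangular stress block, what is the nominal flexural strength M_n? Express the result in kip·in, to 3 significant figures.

T = A_s f_y = 3.95 × 75 = 296.25 kips.
a = T/(0.85 f'_c b) = 296.25/(0.85 × 7.7 × 8.4) = 5.389 in.
M_n = T(d − a/2) = 296.25 × (37.6 − 2.6945) = 10340.8 kip·in.

M_n ≈ 10300 kip·in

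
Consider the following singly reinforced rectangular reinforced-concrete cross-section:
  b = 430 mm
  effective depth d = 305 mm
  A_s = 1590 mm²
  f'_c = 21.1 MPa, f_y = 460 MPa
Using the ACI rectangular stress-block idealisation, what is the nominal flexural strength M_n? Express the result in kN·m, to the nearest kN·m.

T = A_s f_y = 1590 × 460 = 731400 N = 731.4 kN.
From C = T: a = T/(0.85 f'_c b) = 731400/(0.85 × 21.1 × 430) = 94.84 mm.
M_n = T(d − a/2) = 731.4 kN × (305 − 47.42) mm = 188.39 kN·m.

M_n ≈ 188 kN·m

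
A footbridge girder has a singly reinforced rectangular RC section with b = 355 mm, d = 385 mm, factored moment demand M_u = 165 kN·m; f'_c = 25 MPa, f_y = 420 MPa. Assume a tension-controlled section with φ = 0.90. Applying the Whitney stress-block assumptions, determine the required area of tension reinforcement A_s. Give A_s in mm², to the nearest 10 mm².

M_n = M_u/φ = 165/0.90 = 183.333 kN·m.
With M_n = 0.85 f'_c a b (d − a/2), solve the quadratic for a:
a = d − √(d² − 2M_n/(0.85 f'_c b)) = 385 − √(385² − 2 × 183.333×10⁶/(0.85 × 25 × 355)) = 69.37 mm.
A_s = 0.85 f'_c a b / f_y = 0.85 × 25 × 69.37 × 355 / 420 = 1246.0 mm².

A_s ≈ 1250 mm²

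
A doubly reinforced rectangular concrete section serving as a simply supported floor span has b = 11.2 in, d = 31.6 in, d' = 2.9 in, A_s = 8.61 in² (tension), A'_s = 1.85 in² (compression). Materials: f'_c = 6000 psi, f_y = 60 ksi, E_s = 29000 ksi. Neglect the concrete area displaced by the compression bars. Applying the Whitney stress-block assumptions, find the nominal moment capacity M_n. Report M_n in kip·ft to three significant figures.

M_n ≈ 1210 kip·ft

Assume both steels yield.
a = (A_s − A'_s) f_y/(0.85 f'_c b) = (8.61 − 1.85) × 60/(0.85 × 6 × 11.2) = 7.101 in.
c = a/β₁ = 7.101/0.75 = 9.468 in; ε'_s = 0.003(c − d')/c = 0.0021 ≥ ε_y = 0.0021, so the compression steel yields.
M_n = (A_s − A'_s) f_y (d − a/2) + A'_s f_y (d − d') = 405.6 × (31.6 − 3.5505) + 111 × (31.6 − 2.9) = 11376.9 + 3185.7 = 14562.6 kip·in = 14562.6/12 = 1213.55 kip·ft.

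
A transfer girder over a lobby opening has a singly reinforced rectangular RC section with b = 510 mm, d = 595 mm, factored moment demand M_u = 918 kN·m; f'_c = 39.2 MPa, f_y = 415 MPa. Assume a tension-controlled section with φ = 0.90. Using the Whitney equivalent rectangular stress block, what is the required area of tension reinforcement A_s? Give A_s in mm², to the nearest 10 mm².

A_s ≈ 4560 mm²

M_n = M_u/φ = 918/0.90 = 1020 kN·m.
With M_n = 0.85 f'_c a b (d − a/2), solve the quadratic for a:
a = d − √(d² − 2M_n/(0.85 f'_c b)) = 595 − √(595² − 2 × 1020×10⁶/(0.85 × 39.2 × 510)) = 111.29 mm.
A_s = 0.85 f'_c a b / f_y = 0.85 × 39.2 × 111.29 × 510 / 415 = 4557.0 mm².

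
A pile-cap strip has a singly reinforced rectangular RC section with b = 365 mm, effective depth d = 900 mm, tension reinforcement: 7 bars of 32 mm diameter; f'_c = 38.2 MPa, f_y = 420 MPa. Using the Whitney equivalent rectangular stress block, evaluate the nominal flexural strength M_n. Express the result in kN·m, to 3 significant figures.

A_s = 7 × 804 = 5628 mm².
T = A_s f_y = 5628 × 420 = 2363760 N = 2363.76 kN.
From C = T: a = T/(0.85 f'_c b) = 2363760/(0.85 × 38.2 × 365) = 199.45 mm.
M_n = T(d − a/2) = 2363.76 kN × (900 − 99.725) mm = 1891.66 kN·m.

M_n ≈ 1890 kN·m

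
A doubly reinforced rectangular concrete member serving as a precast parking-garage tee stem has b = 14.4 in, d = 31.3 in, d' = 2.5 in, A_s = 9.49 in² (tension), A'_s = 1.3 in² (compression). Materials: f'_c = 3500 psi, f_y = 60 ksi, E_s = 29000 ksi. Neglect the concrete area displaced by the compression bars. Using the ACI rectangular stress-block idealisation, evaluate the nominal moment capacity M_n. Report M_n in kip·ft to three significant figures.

M_n ≈ 1230 kip·ft

Assume both steels yield.
a = (A_s − A'_s) f_y/(0.85 f'_c b) = (9.49 − 1.3) × 60/(0.85 × 3.5 × 14.4) = 11.471 in.
c = a/β₁ = 11.471/0.85 = 13.495 in; ε'_s = 0.003(c − d')/c = 0.0024 ≥ ε_y = 0.0021, so the compression steel yields.
M_n = (A_s − A'_s) f_y (d − a/2) + A'_s f_y (d − d') = 491.4 × (31.3 − 5.7355) + 78 × (31.3 − 2.5) = 12562.4 + 2246.4 = 14808.8 kip·in = 14808.8/12 = 1234.07 kip·ft.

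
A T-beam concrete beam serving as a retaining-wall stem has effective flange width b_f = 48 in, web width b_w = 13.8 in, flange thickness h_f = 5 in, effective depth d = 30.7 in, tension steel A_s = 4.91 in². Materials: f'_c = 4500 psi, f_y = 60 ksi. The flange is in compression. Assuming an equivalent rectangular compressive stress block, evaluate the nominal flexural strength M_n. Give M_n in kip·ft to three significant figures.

Tension: T = A_s f_y = 4.91 × 60 = 294.6 kips.
Try a within the flange: a = T/(0.85 f'_c b_f) = 294.6/(0.85 × 4.5 × 48) = 1.605 in.
Since a = 1.605 ≤ h_f = 5 in, the stress block lies entirely in the flange; analyse as a rectangular beam of width b_f.
M_n = T(d − a/2) = 294.6 × (30.7 − 0.8025) = 8807.8 kip·in.
M_n = 8807.8/12 = 733.98 kip·ft.

M_n ≈ 734 kip·ft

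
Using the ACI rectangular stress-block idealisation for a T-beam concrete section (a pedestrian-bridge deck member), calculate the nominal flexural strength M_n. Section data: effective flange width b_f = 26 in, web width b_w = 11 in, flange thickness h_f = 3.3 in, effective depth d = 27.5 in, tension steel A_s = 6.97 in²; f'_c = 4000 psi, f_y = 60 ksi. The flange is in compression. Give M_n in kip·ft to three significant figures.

M_n ≈ 866 kip·ft

Tension: T = A_s f_y = 6.97 × 60 = 418.2 kips.
Try a within the flange: a = T/(0.85 f'_c b_f) = 418.2/(0.85 × 4 × 26) = 4.731 in.
a = 4.731 > h_f = 3.3 in: the block extends into the web. Split into flange-overhang and web parts.
C_f = 0.85 f'_c (b_f − b_w) h_f = 0.85 × 4 × (26 − 11) × 3.3 = 168.3 kips.
Remaining web compression depth: a_w = (T − C_f)/(0.85 f'_c b_w) = (418.2 − 168.3)/(0.85 × 4 × 11) = 6.682 in.
M_n = C_f(d − h_f/2) + (T − C_f)(d − a_w/2) = 168.3 × (27.5 − 1.65) + 249.9 × (27.5 − 3.341) = 4350.6 + 6037.3 = 10387.9 kip·in.
M_n = 10387.9/12 = 865.66 kip·ft.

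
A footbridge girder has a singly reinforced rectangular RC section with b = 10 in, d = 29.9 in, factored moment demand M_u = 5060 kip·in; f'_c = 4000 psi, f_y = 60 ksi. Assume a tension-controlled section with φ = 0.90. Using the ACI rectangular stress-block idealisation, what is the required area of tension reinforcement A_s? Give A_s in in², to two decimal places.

M_n = M_u/φ = 5060/0.90 = 5622.22 kip·in.
From M_n = 0.85 f'_c a b (d − a/2):
a = d − √(d² − 2M_n/(0.85 f'_c b)) = 29.9 − √(29.9² − 2 × 5622.22/(0.85 × 4 × 10)) = 6.166 in.
A_s = 0.85 f'_c a b / f_y = 0.85 × 4 × 6.166 × 10 / 60 = 3.494 in².

A_s ≈ 3.49 in²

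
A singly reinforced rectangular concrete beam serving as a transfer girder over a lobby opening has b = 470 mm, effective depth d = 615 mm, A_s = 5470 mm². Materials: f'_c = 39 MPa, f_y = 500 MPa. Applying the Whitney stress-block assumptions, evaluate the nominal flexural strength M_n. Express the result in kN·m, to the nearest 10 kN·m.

M_n ≈ 1440 kN·m

T = A_s f_y = 5470 × 500 = 2735000 N = 2735 kN.
From C = T: a = T/(0.85 f'_c b) = 2735000/(0.85 × 39 × 470) = 175.54 mm.
M_n = T(d − a/2) = 2735 kN × (615 − 87.77) mm = 1441.97 kN·m.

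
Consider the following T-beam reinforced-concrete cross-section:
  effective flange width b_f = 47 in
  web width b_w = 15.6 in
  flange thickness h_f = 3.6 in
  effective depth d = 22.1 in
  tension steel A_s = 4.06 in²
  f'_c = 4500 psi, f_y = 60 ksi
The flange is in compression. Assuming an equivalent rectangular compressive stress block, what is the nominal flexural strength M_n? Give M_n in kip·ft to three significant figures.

Tension: T = A_s f_y = 4.06 × 60 = 243.6 kips.
Try a within the flange: a = T/(0.85 f'_c b_f) = 243.6/(0.85 × 4.5 × 47) = 1.355 in.
Since a = 1.355 ≤ h_f = 3.6 in, the stress block lies entirely in the flange; analyse as a rectangular beam of width b_f.
M_n = T(d − a/2) = 243.6 × (22.1 − 0.6775) = 5218.5 kip·in.
M_n = 5218.5/12 = 434.88 kip·ft.

M_n ≈ 435 kip·ft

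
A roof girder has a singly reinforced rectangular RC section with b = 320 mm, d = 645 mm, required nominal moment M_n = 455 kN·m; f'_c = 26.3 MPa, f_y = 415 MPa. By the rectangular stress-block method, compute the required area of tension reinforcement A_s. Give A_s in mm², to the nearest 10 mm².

With M_n = 0.85 f'_c a b (d − a/2), solve the quadratic for a:
a = d − √(d² − 2M_n/(0.85 f'_c b)) = 645 − √(645² − 2 × 455×10⁶/(0.85 × 26.3 × 320)) = 107.58 mm.
A_s = 0.85 f'_c a b / f_y = 0.85 × 26.3 × 107.58 × 320 / 415 = 1854.4 mm².

A_s ≈ 1850 mm²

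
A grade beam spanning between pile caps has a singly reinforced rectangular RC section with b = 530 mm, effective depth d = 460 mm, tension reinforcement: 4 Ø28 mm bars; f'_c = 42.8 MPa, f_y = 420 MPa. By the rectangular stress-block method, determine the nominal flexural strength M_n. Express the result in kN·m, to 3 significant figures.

A_s = 4 × 616 = 2464 mm².
T = A_s f_y = 2464 × 420 = 1034880 N = 1034.88 kN.
From C = T: a = T/(0.85 f'_c b) = 1034880/(0.85 × 42.8 × 530) = 53.67 mm.
M_n = T(d − a/2) = 1034.88 kN × (460 − 26.835) mm = 448.27 kN·m.

M_n ≈ 448 kN·m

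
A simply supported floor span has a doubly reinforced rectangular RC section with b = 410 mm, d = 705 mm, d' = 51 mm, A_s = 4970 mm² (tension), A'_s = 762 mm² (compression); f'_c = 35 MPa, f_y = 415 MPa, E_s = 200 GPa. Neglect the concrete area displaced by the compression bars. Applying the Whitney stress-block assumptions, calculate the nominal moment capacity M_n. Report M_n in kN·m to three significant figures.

M_n ≈ 1310 kN·m

Assume both tension and compression steel yield.
Net tension couple steel: A_s − A'_s = 4208 mm².
a = (A_s − A'_s) f_y / (0.85 f'_c b) = 1746320/(0.85 × 35 × 410) = 143.17 mm.
c = a/β₁ = 143.17/0.8 = 178.96 mm; ε'_s = 0.003(c − d')/c = 0.0021 ≥ f_y/E_s = 0.0021, so compression steel does yield.
M_n = (A_s − A'_s) f_y (d − a/2) + A'_s f_y (d − d') = [1746320 × (705 − 71.585) + 316230 × (705 − 51)] × 10⁻⁶ = 1106.15 + 206.81 = 1312.96 kN·m.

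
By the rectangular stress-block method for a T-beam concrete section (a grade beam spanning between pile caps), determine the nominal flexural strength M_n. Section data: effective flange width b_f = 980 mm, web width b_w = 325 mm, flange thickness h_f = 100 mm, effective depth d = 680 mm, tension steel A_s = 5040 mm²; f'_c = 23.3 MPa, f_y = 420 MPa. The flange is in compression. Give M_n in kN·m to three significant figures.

Tension: T = A_s f_y = 5040 × 420 = 2116800 N.
Try a within the flange: a = T/(0.85 f'_c b_f) = 2116800/(0.85 × 23.3 × 980) = 109.06 mm.
a = 109.06 > h_f = 100 mm: the block extends into the web. Split into flange-overhang and web parts.
C_f = 0.85 f'_c (b_f − b_w) h_f = 0.85 × 23.3 × (980 − 325) × 100 = 1297228 N.
Remaining web compression depth: a_w = (T − C_f)/(0.85 f'_c b_w) = (2116800 − 1297228)/(0.85 × 23.3 × 325) = 127.33 mm.
M_n = C_f(d − h_f/2) + (T − C_f)(d − a_w/2) = 1297228 × (680 − 50) + 819572 × (680 − 63.665) = 817.25 + 505.13 = 1322.38 × 10⁶ N·mm.
M_n = 1322.38 kN·m.

M_n ≈ 1320 kN·m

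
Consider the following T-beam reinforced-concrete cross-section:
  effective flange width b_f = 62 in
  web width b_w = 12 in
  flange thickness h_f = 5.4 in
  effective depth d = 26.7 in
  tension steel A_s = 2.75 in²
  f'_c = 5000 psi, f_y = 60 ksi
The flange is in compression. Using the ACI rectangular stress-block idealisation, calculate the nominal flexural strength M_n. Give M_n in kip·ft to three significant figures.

Tension: T = A_s f_y = 2.75 × 60 = 165 kips.
Try a within the flange: a = T/(0.85 f'_c b_f) = 165/(0.85 × 5 × 62) = 0.626 in.
Since a = 0.626 ≤ h_f = 5.4 in, the stress block lies entirely in the flange; analyse as a rectangular beam of width b_f.
M_n = T(d − a/2) = 165 × (26.7 − 0.313) = 4353.9 kip·in.
M_n = 4353.9/12 = 362.83 kip·ft.

M_n ≈ 363 kip·ft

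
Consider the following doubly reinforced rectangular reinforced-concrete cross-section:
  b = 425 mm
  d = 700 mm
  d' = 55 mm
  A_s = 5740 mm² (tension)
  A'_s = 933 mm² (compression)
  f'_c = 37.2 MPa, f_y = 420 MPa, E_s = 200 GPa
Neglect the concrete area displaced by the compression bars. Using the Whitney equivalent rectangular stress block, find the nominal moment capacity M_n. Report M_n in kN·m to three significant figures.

Assume both tension and compression steel yield.
Net tension couple steel: A_s − A'_s = 4807 mm².
a = (A_s − A'_s) f_y / (0.85 f'_c b) = 2018940/(0.85 × 37.2 × 425) = 150.24 mm.
c = a/β₁ = 150.24/0.784 = 191.63 mm; ε'_s = 0.003(c − d')/c = 0.0021 ≥ f_y/E_s = 0.0021, so compression steel does yield.
M_n = (A_s − A'_s) f_y (d − a/2) + A'_s f_y (d − d') = [2018940 × (700 − 75.12) + 391860 × (700 − 55)] × 10⁻⁶ = 1261.60 + 252.75 = 1514.35 kN·m.

M_n ≈ 1510 kN·m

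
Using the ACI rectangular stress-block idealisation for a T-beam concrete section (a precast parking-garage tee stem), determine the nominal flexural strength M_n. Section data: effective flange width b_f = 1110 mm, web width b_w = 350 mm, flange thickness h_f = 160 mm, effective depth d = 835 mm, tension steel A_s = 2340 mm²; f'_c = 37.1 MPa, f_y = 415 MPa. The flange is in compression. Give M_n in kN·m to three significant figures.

M_n ≈ 797 kN·m

Tension: T = A_s f_y = 2340 × 415 = 971100 N.
Try a within the flange: a = T/(0.85 f'_c b_f) = 971100/(0.85 × 37.1 × 1110) = 27.74 mm.
Since a = 27.74 ≤ h_f = 160 mm, the stress block lies entirely in the flange; analyse as a rectangular beam of width b_f.
M_n = T(d − a/2) = 971100 × (835 − 13.87) = 797.40 × 10⁶ N·mm.
M_n = 797.40 kN·m.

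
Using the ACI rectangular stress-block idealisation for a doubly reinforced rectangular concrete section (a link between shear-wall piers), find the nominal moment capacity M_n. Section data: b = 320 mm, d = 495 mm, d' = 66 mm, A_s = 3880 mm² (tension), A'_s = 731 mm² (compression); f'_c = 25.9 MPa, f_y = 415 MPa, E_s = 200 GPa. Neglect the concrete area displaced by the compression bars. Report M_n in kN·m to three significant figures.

Assume both tension and compression steel yield.
Net tension couple steel: A_s − A'_s = 3149 mm².
a = (A_s − A'_s) f_y / (0.85 f'_c b) = 1306835/(0.85 × 25.9 × 320) = 185.50 mm.
c = a/β₁ = 185.50/0.85 = 218.24 mm; ε'_s = 0.003(c − d')/c = 0.0021 ≥ f_y/E_s = 0.0021, so compression steel does yield.
M_n = (A_s − A'_s) f_y (d − a/2) + A'_s f_y (d − d') = [1306835 × (495 − 92.75) + 303365 × (495 − 66)] × 10⁻⁶ = 525.67 + 130.14 = 655.81 kN·m.

M_n ≈ 656 kN·m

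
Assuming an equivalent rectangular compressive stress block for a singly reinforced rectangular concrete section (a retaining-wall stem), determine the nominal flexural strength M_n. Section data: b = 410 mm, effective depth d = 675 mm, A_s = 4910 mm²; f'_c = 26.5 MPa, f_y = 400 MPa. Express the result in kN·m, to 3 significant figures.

M_n ≈ 1120 kN·m

T = A_s f_y = 4910 × 400 = 1964000 N = 1964 kN.
From C = T: a = T/(0.85 f'_c b) = 1964000/(0.85 × 26.5 × 410) = 212.66 mm.
M_n = T(d − a/2) = 1964 kN × (675 − 106.33) mm = 1116.87 kN·m.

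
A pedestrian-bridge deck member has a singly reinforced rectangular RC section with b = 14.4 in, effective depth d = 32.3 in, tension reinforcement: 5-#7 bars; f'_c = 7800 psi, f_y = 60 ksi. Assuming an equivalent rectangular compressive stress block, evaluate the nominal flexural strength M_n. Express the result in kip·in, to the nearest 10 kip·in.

A_s = 5 × 0.6 = 3 in².
T = A_s f_y = 3 × 60 = 180 kips.
a = T/(0.85 f'_c b) = 180/(0.85 × 7.8 × 14.4) = 1.885 in.
M_n = T(d − a/2) = 180 × (32.3 − 0.9425) = 5644.4 kip·in.

M_n ≈ 5640 kip·in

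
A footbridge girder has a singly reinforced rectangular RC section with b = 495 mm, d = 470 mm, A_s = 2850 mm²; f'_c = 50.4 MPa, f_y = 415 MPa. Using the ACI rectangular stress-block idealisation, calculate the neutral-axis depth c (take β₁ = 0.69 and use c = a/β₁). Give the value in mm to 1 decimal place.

T = A_s f_y = 2850 × 415 = 1182750 N = 1182.75 kN.
Setting C = 0.85 f'_c a b equal to T: a = 1182750/(0.85 × 50.4 × 495) = 55.775 mm.
With β₁ = 0.69, c = a/β₁ = 55.775/0.69 = 80.8 mm.

c ≈ 80.8 mm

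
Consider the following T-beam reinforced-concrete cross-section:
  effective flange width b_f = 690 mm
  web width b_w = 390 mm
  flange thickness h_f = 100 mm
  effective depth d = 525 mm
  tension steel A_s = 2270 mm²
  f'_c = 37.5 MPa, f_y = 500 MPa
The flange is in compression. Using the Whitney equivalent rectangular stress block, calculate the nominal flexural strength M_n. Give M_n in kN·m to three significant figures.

M_n ≈ 567 kN·m

Tension: T = A_s f_y = 2270 × 500 = 1135000 N.
Try a within the flange: a = T/(0.85 f'_c b_f) = 1135000/(0.85 × 37.5 × 690) = 51.61 mm.
Since a = 51.61 ≤ h_f = 100 mm, the stress block lies entirely in the flange; analyse as a rectangular beam of width b_f.
M_n = T(d − a/2) = 1135000 × (525 − 25.805) = 566.59 × 10⁶ N·mm.
M_n = 566.59 kN·m.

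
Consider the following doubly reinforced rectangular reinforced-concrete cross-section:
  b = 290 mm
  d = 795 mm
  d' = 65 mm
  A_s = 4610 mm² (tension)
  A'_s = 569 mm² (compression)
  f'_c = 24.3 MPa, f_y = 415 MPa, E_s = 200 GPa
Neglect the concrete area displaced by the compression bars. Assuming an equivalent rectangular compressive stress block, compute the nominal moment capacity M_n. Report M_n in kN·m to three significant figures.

Assume both tension and compression steel yield.
Net tension couple steel: A_s − A'_s = 4041 mm².
a = (A_s − A'_s) f_y / (0.85 f'_c b) = 1677015/(0.85 × 24.3 × 290) = 279.97 mm.
c = a/β₁ = 279.97/0.85 = 329.38 mm; ε'_s = 0.003(c − d')/c = 0.0024 ≥ f_y/E_s = 0.0021, so compression steel does yield.
M_n = (A_s − A'_s) f_y (d − a/2) + A'_s f_y (d − d') = [1677015 × (795 − 139.985) + 236135 × (795 − 65)] × 10⁻⁶ = 1098.47 + 172.38 = 1270.85 kN·m.

M_n ≈ 1270 kN·m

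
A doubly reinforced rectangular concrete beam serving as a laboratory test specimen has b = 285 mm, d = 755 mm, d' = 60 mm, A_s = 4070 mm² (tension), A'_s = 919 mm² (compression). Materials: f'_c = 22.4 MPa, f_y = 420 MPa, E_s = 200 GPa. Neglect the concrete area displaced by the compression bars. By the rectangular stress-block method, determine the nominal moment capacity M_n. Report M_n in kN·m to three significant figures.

M_n ≈ 1110 kN·m

Assume both tension and compression steel yield.
Net tension couple steel: A_s − A'_s = 3151 mm².
a = (A_s − A'_s) f_y / (0.85 f'_c b) = 1323420/(0.85 × 22.4 × 285) = 243.89 mm.
c = a/β₁ = 243.89/0.85 = 286.93 mm; ε'_s = 0.003(c − d')/c = 0.0024 ≥ f_y/E_s = 0.0021, so compression steel does yield.
M_n = (A_s − A'_s) f_y (d − a/2) + A'_s f_y (d − d') = [1323420 × (755 − 121.945) + 385980 × (755 − 60)] × 10⁻⁶ = 837.80 + 268.26 = 1106.06 kN·m.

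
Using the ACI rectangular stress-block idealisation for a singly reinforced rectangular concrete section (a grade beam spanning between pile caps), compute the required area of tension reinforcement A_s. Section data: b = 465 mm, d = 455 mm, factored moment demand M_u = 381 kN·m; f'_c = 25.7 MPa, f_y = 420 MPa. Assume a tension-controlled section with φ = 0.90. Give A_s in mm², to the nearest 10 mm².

A_s ≈ 2500 mm²

M_n = M_u/φ = 381/0.90 = 423.333 kN·m.
With M_n = 0.85 f'_c a b (d − a/2), solve the quadratic for a:
a = d − √(d² − 2M_n/(0.85 f'_c b)) = 455 − √(455² − 2 × 423.333×10⁶/(0.85 × 25.7 × 465)) = 103.33 mm.
A_s = 0.85 f'_c a b / f_y = 0.85 × 25.7 × 103.33 × 465 / 420 = 2499.1 mm².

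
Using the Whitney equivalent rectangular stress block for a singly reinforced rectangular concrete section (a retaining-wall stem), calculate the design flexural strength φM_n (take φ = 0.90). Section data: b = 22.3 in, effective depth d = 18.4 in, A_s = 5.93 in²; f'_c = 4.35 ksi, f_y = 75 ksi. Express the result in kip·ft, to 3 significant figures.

φM_n ≈ 524 kip·ft

T = A_s f_y = 5.93 × 75 = 444.75 kips.
a = T/(0.85 f'_c b) = 444.75/(0.85 × 4.35 × 22.3) = 5.394 in.
M_n = T(d − a/2) = 444.75 × (18.4 − 2.697) = 6983.9 kip·in = 6983.9/12 = 581.99 kip·ft.
φM_n = 0.90 × 581.99 = 523.79 kip·ft.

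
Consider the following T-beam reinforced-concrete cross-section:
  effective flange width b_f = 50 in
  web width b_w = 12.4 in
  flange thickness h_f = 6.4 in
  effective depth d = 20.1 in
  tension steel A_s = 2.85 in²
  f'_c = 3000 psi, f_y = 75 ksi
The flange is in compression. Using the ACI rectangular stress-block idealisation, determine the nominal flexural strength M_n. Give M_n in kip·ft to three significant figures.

Tension: T = A_s f_y = 2.85 × 75 = 213.75 kips.
Try a within the flange: a = T/(0.85 f'_c b_f) = 213.75/(0.85 × 3 × 50) = 1.676 in.
Since a = 1.676 ≤ h_f = 6.4 in, the stress block lies entirely in the flange; analyse as a rectangular beam of width b_f.
M_n = T(d − a/2) = 213.75 × (20.1 − 0.838) = 4117.3 kip·in.
M_n = 4117.3/12 = 343.11 kip·ft.

M_n ≈ 343 kip·ft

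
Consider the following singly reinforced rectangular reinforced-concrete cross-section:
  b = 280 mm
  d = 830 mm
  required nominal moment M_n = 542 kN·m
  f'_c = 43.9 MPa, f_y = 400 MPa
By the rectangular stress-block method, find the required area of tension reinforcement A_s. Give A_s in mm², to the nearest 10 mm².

A_s ≈ 1700 mm²

With M_n = 0.85 f'_c a b (d − a/2), solve the quadratic for a:
a = d − √(d² − 2M_n/(0.85 f'_c b)) = 830 − √(830² − 2 × 542×10⁶/(0.85 × 43.9 × 280)) = 65.05 mm.
A_s = 0.85 f'_c a b / f_y = 0.85 × 43.9 × 65.05 × 280 / 400 = 1699.1 mm².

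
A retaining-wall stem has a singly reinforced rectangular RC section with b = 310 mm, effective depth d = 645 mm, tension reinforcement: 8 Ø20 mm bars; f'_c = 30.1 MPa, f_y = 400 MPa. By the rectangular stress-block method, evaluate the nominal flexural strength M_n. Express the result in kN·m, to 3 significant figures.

M_n ≈ 584 kN·m

A_s = 8 × 314 = 2512 mm².
T = A_s f_y = 2512 × 400 = 1004800 N = 1004.8 kN.
From C = T: a = T/(0.85 f'_c b) = 1004800/(0.85 × 30.1 × 310) = 126.69 mm.
M_n = T(d − a/2) = 1004.8 kN × (645 − 63.345) mm = 584.45 kN·m.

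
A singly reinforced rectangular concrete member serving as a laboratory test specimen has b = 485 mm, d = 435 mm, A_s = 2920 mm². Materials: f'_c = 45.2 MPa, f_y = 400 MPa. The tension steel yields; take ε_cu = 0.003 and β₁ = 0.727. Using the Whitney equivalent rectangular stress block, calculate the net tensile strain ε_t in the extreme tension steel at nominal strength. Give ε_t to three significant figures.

a = A_s f_y/(0.85 f'_c b) = 62.68 mm.
β₁ = 0.727, so c = a/β₁ = 62.68/0.727 = 86.22 mm.
From the linear strain diagram with ε_cu = 0.003: ε_t = 0.003 (d − c)/c = 0.003 × (435 − 86.22)/86.22 = 0.0121.
Since ε_t ≥ 0.005, the section is tension-controlled.

ε_t ≈ 0.0121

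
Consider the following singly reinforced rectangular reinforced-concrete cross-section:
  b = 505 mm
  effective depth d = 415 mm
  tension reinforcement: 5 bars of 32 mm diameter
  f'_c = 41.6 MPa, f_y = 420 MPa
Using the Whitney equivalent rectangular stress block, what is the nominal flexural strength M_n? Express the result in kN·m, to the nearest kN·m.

A_s = 5 × 804 = 4020 mm².
T = A_s f_y = 4020 × 420 = 1688400 N = 1688.4 kN.
From C = T: a = T/(0.85 f'_c b) = 1688400/(0.85 × 41.6 × 505) = 94.55 mm.
M_n = T(d − a/2) = 1688.4 kN × (415 − 47.275) mm = 620.87 kN·m.

M_n ≈ 621 kN·m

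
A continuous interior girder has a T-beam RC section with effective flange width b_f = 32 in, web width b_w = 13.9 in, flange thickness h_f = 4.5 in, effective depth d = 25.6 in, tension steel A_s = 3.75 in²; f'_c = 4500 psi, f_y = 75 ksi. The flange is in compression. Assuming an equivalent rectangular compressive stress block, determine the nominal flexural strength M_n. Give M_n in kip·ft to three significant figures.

M_n ≈ 573 kip·ft

Tension: T = A_s f_y = 3.75 × 75 = 281.25 kips.
Try a within the flange: a = T/(0.85 f'_c b_f) = 281.25/(0.85 × 4.5 × 32) = 2.298 in.
Since a = 2.298 ≤ h_f = 4.5 in, the stress block lies entirely in the flange; analyse as a rectangular beam of width b_f.
M_n = T(d − a/2) = 281.25 × (25.6 − 1.149) = 6876.8 kip·in.
M_n = 6876.8/12 = 573.07 kip·ft.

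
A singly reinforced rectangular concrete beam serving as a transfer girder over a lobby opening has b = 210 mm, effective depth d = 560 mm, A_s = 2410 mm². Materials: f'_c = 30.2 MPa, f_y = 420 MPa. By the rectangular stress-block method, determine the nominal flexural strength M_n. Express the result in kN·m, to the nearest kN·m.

M_n ≈ 472 kN·m

T = A_s f_y = 2410 × 420 = 1012200 N = 1012.2 kN.
From C = T: a = T/(0.85 f'_c b) = 1012200/(0.85 × 30.2 × 210) = 187.77 mm.
M_n = T(d − a/2) = 1012.2 kN × (560 − 93.885) mm = 471.80 kN·m.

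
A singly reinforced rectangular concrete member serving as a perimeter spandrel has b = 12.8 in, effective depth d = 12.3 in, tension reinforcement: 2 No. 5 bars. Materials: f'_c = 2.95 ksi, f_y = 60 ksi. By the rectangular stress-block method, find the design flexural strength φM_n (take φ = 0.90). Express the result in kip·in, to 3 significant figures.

φM_n ≈ 392 kip·in

A_s = 2 × 0.31 = 0.62 in².
T = A_s f_y = 0.62 × 60 = 37.2 kips.
a = T/(0.85 f'_c b) = 37.2/(0.85 × 2.95 × 12.8) = 1.159 in.
M_n = T(d − a/2) = 37.2 × (12.3 − 0.5795) = 436.0 kip·in.
φM_n = 0.90 × 436.0 = 392.4 kip·in.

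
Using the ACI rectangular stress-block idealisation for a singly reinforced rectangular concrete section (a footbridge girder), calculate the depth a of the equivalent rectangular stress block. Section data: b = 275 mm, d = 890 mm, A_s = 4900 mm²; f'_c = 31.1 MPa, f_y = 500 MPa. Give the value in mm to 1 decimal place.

T = A_s f_y = 4900 × 500 = 2450000 N = 2450 kN.
Setting C = 0.85 f'_c a b equal to T: a = 2450000/(0.85 × 31.1 × 275) = 337.0 mm.

a ≈ 337.0 mm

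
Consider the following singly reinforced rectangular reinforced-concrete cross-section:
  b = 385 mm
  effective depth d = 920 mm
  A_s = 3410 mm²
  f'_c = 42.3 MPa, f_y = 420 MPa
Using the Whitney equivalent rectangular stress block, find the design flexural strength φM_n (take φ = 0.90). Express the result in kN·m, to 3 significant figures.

T = A_s f_y = 3410 × 420 = 1432200 N = 1432.2 kN.
From C = T: a = T/(0.85 f'_c b) = 1432200/(0.85 × 42.3 × 385) = 103.46 mm.
M_n = T(d − a/2) = 1432.2 kN × (920 − 51.73) mm = 1243.54 kN·m.
φM_n = 0.90 × 1243.54 = 1119.19 kN·m.

φM_n ≈ 1120 kN·m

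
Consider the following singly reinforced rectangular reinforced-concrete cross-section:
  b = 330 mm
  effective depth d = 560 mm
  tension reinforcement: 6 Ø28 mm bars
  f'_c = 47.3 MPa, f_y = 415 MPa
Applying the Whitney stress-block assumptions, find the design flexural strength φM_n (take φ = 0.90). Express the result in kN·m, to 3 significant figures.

φM_n ≈ 693 kN·m

A_s = 6 × 616 = 3696 mm².
T = A_s f_y = 3696 × 415 = 1533840 N = 1533.84 kN.
From C = T: a = T/(0.85 f'_c b) = 1533840/(0.85 × 47.3 × 330) = 115.61 mm.
M_n = T(d − a/2) = 1533.84 kN × (560 − 57.805) mm = 770.29 kN·m.
φM_n = 0.90 × 770.29 = 693.26 kN·m.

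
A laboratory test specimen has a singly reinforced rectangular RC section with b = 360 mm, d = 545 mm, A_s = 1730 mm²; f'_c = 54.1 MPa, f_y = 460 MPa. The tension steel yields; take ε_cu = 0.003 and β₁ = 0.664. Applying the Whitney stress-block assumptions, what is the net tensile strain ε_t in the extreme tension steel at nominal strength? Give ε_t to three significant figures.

ε_t ≈ 0.0196

a = A_s f_y/(0.85 f'_c b) = 48.07 mm.
β₁ = 0.664, so c = a/β₁ = 48.07/0.664 = 72.39 mm.
From the linear strain diagram with ε_cu = 0.003: ε_t = 0.003 (d − c)/c = 0.003 × (545 − 72.39)/72.39 = 0.0196.
Since ε_t ≥ 0.005, the section is tension-controlled.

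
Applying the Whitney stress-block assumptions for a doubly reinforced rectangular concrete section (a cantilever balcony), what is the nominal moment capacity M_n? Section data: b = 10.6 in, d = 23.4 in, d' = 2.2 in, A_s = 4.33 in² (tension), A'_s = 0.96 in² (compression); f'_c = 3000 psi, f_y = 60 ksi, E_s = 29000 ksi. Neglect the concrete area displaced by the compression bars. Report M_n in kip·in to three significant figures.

Assume both steels yield.
a = (A_s − A'_s) f_y/(0.85 f'_c b) = (4.33 − 0.96) × 60/(0.85 × 3 × 10.6) = 7.481 in.
c = a/β₁ = 7.481/0.85 = 8.801 in; ε'_s = 0.003(c − d')/c = 0.0023 ≥ ε_y = 0.0021, so the compression steel yields.
M_n = (A_s − A'_s) f_y (d − a/2) + A'_s f_y (d − d') = 202.2 × (23.4 − 3.7405) + 57.6 × (23.4 − 2.2) = 3975.2 + 1221.1 = 5196.3 kip·in.

M_n ≈ 5200 kip·in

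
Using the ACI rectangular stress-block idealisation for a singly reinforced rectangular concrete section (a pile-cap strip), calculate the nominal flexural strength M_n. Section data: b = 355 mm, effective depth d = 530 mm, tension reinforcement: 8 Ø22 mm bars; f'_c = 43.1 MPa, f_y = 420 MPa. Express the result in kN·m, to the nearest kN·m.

M_n ≈ 614 kN·m

A_s = 8 × 380 = 3040 mm².
T = A_s f_y = 3040 × 420 = 1276800 N = 1276.8 kN.
From C = T: a = T/(0.85 f'_c b) = 1276800/(0.85 × 43.1 × 355) = 98.17 mm.
M_n = T(d − a/2) = 1276.8 kN × (530 − 49.085) mm = 614.03 kN·m.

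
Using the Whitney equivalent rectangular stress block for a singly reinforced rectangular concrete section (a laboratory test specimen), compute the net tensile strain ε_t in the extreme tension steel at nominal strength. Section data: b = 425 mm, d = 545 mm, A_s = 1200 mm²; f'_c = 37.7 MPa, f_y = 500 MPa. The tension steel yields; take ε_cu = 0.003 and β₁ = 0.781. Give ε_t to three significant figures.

ε_t ≈ 0.0260

a = A_s f_y/(0.85 f'_c b) = 44.06 mm.
β₁ = 0.781, so c = a/β₁ = 44.06/0.781 = 56.41 mm.
From the linear strain diagram with ε_cu = 0.003: ε_t = 0.003 (d − c)/c = 0.003 × (545 − 56.41)/56.41 = 0.0260.
Since ε_t ≥ 0.005, the section is tension-controlled.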